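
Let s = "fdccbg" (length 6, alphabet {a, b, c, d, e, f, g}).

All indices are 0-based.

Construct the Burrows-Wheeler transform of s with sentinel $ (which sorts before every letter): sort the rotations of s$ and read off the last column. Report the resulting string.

gccdf$b

rank  rotation last
    0  $fdccbg  g
    1  bg$fdcc  c
    2  cbg$fdc  c
    3  ccbg$fd  d
    4  dccbg$f  f
    5  fdccbg$  $
    6  g$fdccb  b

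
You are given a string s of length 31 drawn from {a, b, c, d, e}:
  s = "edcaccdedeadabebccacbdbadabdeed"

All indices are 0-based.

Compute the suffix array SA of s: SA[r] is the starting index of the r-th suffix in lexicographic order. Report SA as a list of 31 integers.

rank | idx | suffix
   0 |  25 | abdeed
   1 |  12 | abebccacbdbadabdeed
   2 |  18 | acbdbadabdeed
   3 |   3 | accdedeadabebccacbdbadabdeed
   4 |  23 | adabdeed
   5 |  10 | adabebccacbdbadabdeed
   6 |  22 | badabdeed
   7 |  15 | bccacbdbadabdeed
   8 |  20 | bdbadabdeed
   9 |  26 | bdeed
  10 |  13 | bebccacbdbadabdeed
  11 |  17 | cacbdbadabdeed
  12 |   2 | caccdedeadabebccacbdbadabdeed
  13 |  19 | cbdbadabdeed
  14 |  16 | ccacbdbadabdeed
  15 |   4 | ccdedeadabebccacbdbadabdeed
  16 |   5 | cdedeadabebccacbdbadabdeed
  17 |  30 | d
  18 |  24 | dabdeed
  19 |  11 | dabebccacbdbadabdeed
  20 |  21 | dbadabdeed
  21 |   1 | dcaccdedeadabebccacbdbadabdeed
  22 |   8 | deadabebccacbdbadabdeed
  23 |   6 | dedeadabebccacbdbadabdeed
  24 |  27 | deed
  25 |   9 | eadabebccacbdbadabdeed
  26 |  14 | ebccacbdbadabdeed
  27 |  29 | ed
  28 |   0 | edcaccdedeadabebccacbdbadabdeed
  29 |   7 | edeadabebccacbdbadabdeed
  30 |  28 | eed

[25, 12, 18, 3, 23, 10, 22, 15, 20, 26, 13, 17, 2, 19, 16, 4, 5, 30, 24, 11, 21, 1, 8, 6, 27, 9, 14, 29, 0, 7, 28]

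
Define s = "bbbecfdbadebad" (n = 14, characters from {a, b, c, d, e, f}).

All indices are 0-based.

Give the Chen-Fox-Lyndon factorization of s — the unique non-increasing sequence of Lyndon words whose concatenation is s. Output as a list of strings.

emit factor 1: 'bbbecfd' (i=0, period=7)
emit factor 2: 'b' (i=7, period=1)
emit factor 3: 'adeb' (i=8, period=4)
emit factor 4: 'ad' (i=12, period=2)

["bbbecfd", "b", "adeb", "ad"]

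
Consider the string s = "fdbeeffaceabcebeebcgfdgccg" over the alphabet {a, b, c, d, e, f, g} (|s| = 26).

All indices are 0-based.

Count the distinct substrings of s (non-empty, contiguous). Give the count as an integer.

324

rank→(start, suffix):
  0 → (10, 'abcebeebcgfdgccg')
  1 → (7, 'aceabcebeebcgfdgccg')
  2 → (11, 'bcebeebcgfdgccg')
  3 → (17, 'bcgfdgccg')
  4 → (14, 'beebcgfdgccg')
  5 → (2, 'beeffaceabcebeebcgfdgccg')
  6 → (23, 'ccg')
  7 → (8, 'ceabcebeebcgfdgccg')
  8 → (12, 'cebeebcgfdgccg')
  9 → (24, 'cg')
  10 → (18, 'cgfdgccg')
  11 → (1, 'dbeeffaceabcebeebcgfdgccg')
  12 → (21, 'dgccg')
  13 → (9, 'eabcebeebcgfdgccg')
  14 → (16, 'ebcgfdgccg')
  15 → (13, 'ebeebcgfdgccg')
  16 → (15, 'eebcgfdgccg')
  17 → (3, 'eeffaceabcebeebcgfdgccg')
  18 → (4, 'effaceabcebeebcgfdgccg')
  19 → (6, 'faceabcebeebcgfdgccg')
  20 → (0, 'fdbeeffaceabcebeebcgfdgccg')
  21 → (20, 'fdgccg')
  22 → (5, 'ffaceabcebeebcgfdgccg')
  23 → (25, 'g')
  24 → (22, 'gccg')
  25 → (19, 'gfdgccg')

SA = [10, 7, 11, 17, 14, 2, 23, 8, 12, 24, 18, 1, 21, 9, 16, 13, 15, 3, 4, 6, 0, 20, 5, 25, 22, 19]
[i] adj suffixes → lcp
  [1] 10/7 → 1 ('a')
  [2] 7/11 → 0 ('')
  [3] 11/17 → 2 ('bc')
  [4] 17/14 → 1 ('b')
  [5] 14/2 → 3 ('bee')
  [6] 2/23 → 0 ('')
  [7] 23/8 → 1 ('c')
  [8] 8/12 → 2 ('ce')
  [9] 12/24 → 1 ('c')
  [10] 24/18 → 2 ('cg')
  [11] 18/1 → 0 ('')
  [12] 1/21 → 1 ('d')
  [13] 21/9 → 0 ('')
  [14] 9/16 → 1 ('e')
  [15] 16/13 → 2 ('eb')
  [16] 13/15 → 1 ('e')
  [17] 15/3 → 2 ('ee')
  [18] 3/4 → 1 ('e')
  [19] 4/6 → 0 ('')
  [20] 6/0 → 1 ('f')
  [21] 0/20 → 2 ('fd')
  [22] 20/5 → 1 ('f')
  [23] 5/25 → 0 ('')
  [24] 25/22 → 1 ('g')
  [25] 22/19 → 1 ('g')

n(n+1)/2 = 26·27/2 = 351
Σ LCP = 0 + 1 + 0 + 2 + 1 + 3 + 0 + 1 + 2 + 1 + 2 + 0 + 1 + 0 + 1 + 2 + 1 + 2 + 1 + 0 + 1 + 2 + 1 + 0 + 1 + 1 = 27
distinct = 351 − 27 = 324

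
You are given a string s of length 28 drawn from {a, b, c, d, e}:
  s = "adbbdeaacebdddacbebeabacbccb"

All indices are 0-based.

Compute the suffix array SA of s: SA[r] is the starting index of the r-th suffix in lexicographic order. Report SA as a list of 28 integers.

[6, 20, 22, 14, 7, 0, 27, 21, 2, 24, 10, 3, 18, 16, 26, 23, 15, 25, 8, 13, 1, 12, 11, 4, 5, 19, 9, 17]

sorted suffixes:
  #0 SA[0]=6  'aacebdddacbebeabacbccb'
  #1 SA[1]=20  'abacbccb'
  #2 SA[2]=22  'acbccb'
  #3 SA[3]=14  'acbebeabacbccb'
  #4 SA[4]=7  'acebdddacbebeabacbccb'
  #5 SA[5]=0  'adbbdeaacebdddacbebeabacbccb'
  #6 SA[6]=27  'b'
  #7 SA[7]=21  'bacbccb'
  #8 SA[8]=2  'bbdeaacebdddacbebeabacbccb'
  #9 SA[9]=24  'bccb'
  #10 SA[10]=10  'bdddacbebeabacbccb'
  #11 SA[11]=3  'bdeaacebdddacbebeabacbccb'
  #12 SA[12]=18  'beabacbccb'
  #13 SA[13]=16  'bebeabacbccb'
  #14 SA[14]=26  'cb'
  #15 SA[15]=23  'cbccb'
  #16 SA[16]=15  'cbebeabacbccb'
  #17 SA[17]=25  'ccb'
  #18 SA[18]=8  'cebdddacbebeabacbccb'
  #19 SA[19]=13  'dacbebeabacbccb'
  #20 SA[20]=1  'dbbdeaacebdddacbebeabacbccb'
  #21 SA[21]=12  'ddacbebeabacbccb'
  #22 SA[22]=11  'dddacbebeabacbccb'
  #23 SA[23]=4  'deaacebdddacbebeabacbccb'
  #24 SA[24]=5  'eaacebdddacbebeabacbccb'
  #25 SA[25]=19  'eabacbccb'
  #26 SA[26]=9  'ebdddacbebeabacbccb'
  #27 SA[27]=17  'ebeabacbccb'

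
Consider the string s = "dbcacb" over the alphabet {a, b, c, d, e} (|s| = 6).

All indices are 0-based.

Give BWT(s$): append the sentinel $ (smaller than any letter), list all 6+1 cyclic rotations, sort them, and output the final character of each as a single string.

rank  rotation last
    0  $dbcacb  b
    1  acb$dbc  c
    2  b$dbcac  c
    3  bcacb$d  d
    4  cacb$db  b
    5  cb$dbca  a
    6  dbcacb$  $

bccdba$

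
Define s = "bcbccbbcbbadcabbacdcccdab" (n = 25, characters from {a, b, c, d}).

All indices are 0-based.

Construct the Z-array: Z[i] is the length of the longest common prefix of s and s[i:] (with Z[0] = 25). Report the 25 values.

[25, 0, 2, 0, 0, 1, 3, 0, 1, 1, 0, 0, 0, 0, 1, 1, 0, 0, 0, 0, 0, 0, 0, 0, 1]

Z[0]=25
i=1: fresh scan; Z[1]=0
i=2: fresh scan; Z[2]=2 scan→box=[2,4)
i=3: min(r-i=1, Z[1]=0)=0; Z[3]=0
i=4: fresh scan; Z[4]=0
i=5: fresh scan; Z[5]=1 scan→box=[5,6)
i=6: fresh scan; Z[6]=3 scan→box=[6,9)
i=7: min(r-i=2, Z[1]=0)=0; Z[7]=0
i=8: min(r-i=1, Z[2]=2)=1; Z[8]=1
i=9: fresh scan; Z[9]=1 scan→box=[9,10)
i=10: fresh scan; Z[10]=0
i=11: fresh scan; Z[11]=0
i=12: fresh scan; Z[12]=0
i=13: fresh scan; Z[13]=0
i=14: fresh scan; Z[14]=1 scan→box=[14,15)
i=15: fresh scan; Z[15]=1 scan→box=[15,16)
i=16: fresh scan; Z[16]=0
i=17: fresh scan; Z[17]=0
i=18: fresh scan; Z[18]=0
i=19: fresh scan; Z[19]=0
i=20: fresh scan; Z[20]=0
i=21: fresh scan; Z[21]=0
i=22: fresh scan; Z[22]=0
i=23: fresh scan; Z[23]=0
i=24: fresh scan; Z[24]=1 scan→box=[24,25)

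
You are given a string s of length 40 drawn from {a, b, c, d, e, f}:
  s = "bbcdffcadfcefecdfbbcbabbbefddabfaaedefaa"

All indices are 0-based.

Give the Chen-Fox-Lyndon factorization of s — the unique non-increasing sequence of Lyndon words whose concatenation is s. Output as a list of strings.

emit factor 1: 'bbcdffc' (i=0, period=7)
emit factor 2: 'adfcefecdfbbcb' (i=7, period=14)
emit factor 3: 'abbbefddabf' (i=21, period=11)
emit factor 4: 'aaedef' (i=32, period=6)
emit factor 5: 'a' (i=38, period=1)
emit factor 6: 'a' (i=39, period=1)

["bbcdffc", "adfcefecdfbbcb", "abbbefddabf", "aaedef", "a", "a"]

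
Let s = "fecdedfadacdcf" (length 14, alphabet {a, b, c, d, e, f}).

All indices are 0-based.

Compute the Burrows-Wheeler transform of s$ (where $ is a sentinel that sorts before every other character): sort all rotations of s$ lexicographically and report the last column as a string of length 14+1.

fdfaedaccefdcd$

rank  rotation         last
    0  $fecdedfadacdcf  f
    1  acdcf$fecdedfad  d
    2  adacdcf$fecdedf  f
    3  cdcf$fecdedfada  a
    4  cdedfadacdcf$fe  e
    5  cf$fecdedfadacd  d
    6  dacdcf$fecdedfa  a
    7  dcf$fecdedfadac  c
    8  dedfadacdcf$fec  c
    9  dfadacdcf$fecde  e
   10  ecdedfadacdcf$f  f
   11  edfadacdcf$fecd  d
   12  f$fecdedfadacdc  c
   13  fadacdcf$fecded  d
   14  fecdedfadacdcf$  $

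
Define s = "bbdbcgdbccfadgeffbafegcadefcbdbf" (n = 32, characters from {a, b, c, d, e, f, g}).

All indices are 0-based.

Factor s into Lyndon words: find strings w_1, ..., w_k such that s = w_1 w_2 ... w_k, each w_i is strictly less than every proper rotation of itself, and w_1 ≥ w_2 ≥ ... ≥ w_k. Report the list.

["bbdbcgdbccf", "adgeffbafegc", "adefcbdbf"]

emit factor 1: 'bbdbcgdbccf' (i=0, period=11)
emit factor 2: 'adgeffbafegc' (i=11, period=12)
emit factor 3: 'adefcbdbf' (i=23, period=9)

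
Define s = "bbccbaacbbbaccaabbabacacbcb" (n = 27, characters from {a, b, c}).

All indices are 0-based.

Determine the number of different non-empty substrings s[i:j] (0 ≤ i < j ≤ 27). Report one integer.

rank | idx | suffix
   0 |  14 | aabbabacacbcb
   1 |   5 | aacbbbaccaabbabacacbcb
   2 |  18 | abacacbcb
   3 |  15 | abbabacacbcb
   4 |  20 | acacbcb
   5 |   6 | acbbbaccaabbabacacbcb
   6 |  22 | acbcb
   7 |  11 | accaabbabacacbcb
   8 |  26 | b
   9 |   4 | baacbbbaccaabbabacacbcb
  10 |  17 | babacacbcb
  11 |  19 | bacacbcb
  12 |  10 | baccaabbabacacbcb
  13 |  16 | bbabacacbcb
  14 |   9 | bbaccaabbabacacbcb
  15 |   8 | bbbaccaabbabacacbcb
  16 |   0 | bbccbaacbbbaccaabbabacacbcb
  17 |  24 | bcb
  18 |   1 | bccbaacbbbaccaabbabacacbcb
  19 |  13 | caabbabacacbcb
  20 |  21 | cacbcb
  21 |  25 | cb
  22 |   3 | cbaacbbbaccaabbabacacbcb
  23 |   7 | cbbbaccaabbabacacbcb
  24 |  23 | cbcb
  25 |  12 | ccaabbabacacbcb
  26 |   2 | ccbaacbbbaccaabbabacacbcb

SA = [14, 5, 18, 15, 20, 6, 22, 11, 26, 4, 17, 19, 10, 16, 9, 8, 0, 24, 1, 13, 21, 25, 3, 7, 23, 12, 2]
i: (SA[i-1],SA[i]) lcp shared
  1: (14,5) 2 'aa'
  2: (5,18) 1 'a'
  3: (18,15) 2 'ab'
  4: (15,20) 1 'a'
  5: (20,6) 2 'ac'
  6: (6,22) 3 'acb'
  7: (22,11) 2 'ac'
  8: (11,26) 0 ''
  9: (26,4) 1 'b'
  10: (4,17) 2 'ba'
  11: (17,19) 2 'ba'
  12: (19,10) 3 'bac'
  13: (10,16) 1 'b'
  14: (16,9) 3 'bba'
  15: (9,8) 2 'bb'
  16: (8,0) 2 'bb'
  17: (0,24) 1 'b'
  18: (24,1) 2 'bc'
  19: (1,13) 0 ''
  20: (13,21) 2 'ca'
  21: (21,25) 1 'c'
  22: (25,3) 2 'cb'
  23: (3,7) 2 'cb'
  24: (7,23) 2 'cb'
  25: (23,12) 1 'c'
  26: (12,2) 2 'cc'

n(n+1)/2 = 27·28/2 = 378
Σ LCP = 0 + 2 + 1 + 2 + 1 + 2 + 3 + 2 + 0 + 1 + 2 + 2 + 3 + 1 + 3 + 2 + 2 + 1 + 2 + 0 + 2 + 1 + 2 + 2 + 2 + 1 + 2 = 44
distinct = 378 − 44 = 334

334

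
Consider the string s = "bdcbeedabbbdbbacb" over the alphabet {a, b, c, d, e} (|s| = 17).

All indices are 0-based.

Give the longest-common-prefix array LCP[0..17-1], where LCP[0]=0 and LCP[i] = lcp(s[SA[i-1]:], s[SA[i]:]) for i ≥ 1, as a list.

[0, 1, 0, 1, 1, 2, 2, 1, 2, 1, 0, 2, 0, 1, 1, 0, 1]

rank→(start, suffix):
  0 → (7, 'abbbdbbacb')
  1 → (14, 'acb')
  2 → (16, 'b')
  3 → (13, 'bacb')
  4 → (12, 'bbacb')
  5 → (8, 'bbbdbbacb')
  6 → (9, 'bbdbbacb')
  7 → (10, 'bdbbacb')
  8 → (0, 'bdcbeedabbbdbbacb')
  9 → (3, 'beedabbbdbbacb')
  10 → (15, 'cb')
  11 → (2, 'cbeedabbbdbbacb')
  12 → (6, 'dabbbdbbacb')
  13 → (11, 'dbbacb')
  14 → (1, 'dcbeedabbbdbbacb')
  15 → (5, 'edabbbdbbacb')
  16 → (4, 'eedabbbdbbacb')

SA = [7, 14, 16, 13, 12, 8, 9, 10, 0, 3, 15, 2, 6, 11, 1, 5, 4]
rank  pair      lcp
   1  s[7:],s[14:]  1  'a'
   2  s[14:],s[16:]  0  ''
   3  s[16:],s[13:]  1  'b'
   4  s[13:],s[12:]  1  'b'
   5  s[12:],s[8:]  2  'bb'
   6  s[8:],s[9:]  2  'bb'
   7  s[9:],s[10:]  1  'b'
   8  s[10:],s[0:]  2  'bd'
   9  s[0:],s[3:]  1  'b'
  10  s[3:],s[15:]  0  ''
  11  s[15:],s[2:]  2  'cb'
  12  s[2:],s[6:]  0  ''
  13  s[6:],s[11:]  1  'd'
  14  s[11:],s[1:]  1  'd'
  15  s[1:],s[5:]  0  ''
  16  s[5:],s[4:]  1  'e'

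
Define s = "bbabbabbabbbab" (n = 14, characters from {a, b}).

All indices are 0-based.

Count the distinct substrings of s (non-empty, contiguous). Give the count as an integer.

rank→(start, suffix):
  0 → (12, 'ab')
  1 → (2, 'abbabbabbbab')
  2 → (5, 'abbabbbab')
  3 → (8, 'abbbab')
  4 → (13, 'b')
  5 → (11, 'bab')
  6 → (1, 'babbabbabbbab')
  7 → (4, 'babbabbbab')
  8 → (7, 'babbbab')
  9 → (10, 'bbab')
  10 → (0, 'bbabbabbabbbab')
  11 → (3, 'bbabbabbbab')
  12 → (6, 'bbabbbab')
  13 → (9, 'bbbab')

SA = [12, 2, 5, 8, 13, 11, 1, 4, 7, 10, 0, 3, 6, 9]
[i] adj suffixes → lcp
  [1] 12/2 → 2 ('ab')
  [2] 2/5 → 6 ('abbabb')
  [3] 5/8 → 3 ('abb')
  [4] 8/13 → 0 ('')
  [5] 13/11 → 1 ('b')
  [6] 11/1 → 3 ('bab')
  [7] 1/4 → 7 ('babbabb')
  [8] 4/7 → 4 ('babb')
  [9] 7/10 → 1 ('b')
  [10] 10/0 → 4 ('bbab')
  [11] 0/3 → 8 ('bbabbabb')
  [12] 3/6 → 5 ('bbabb')
  [13] 6/9 → 2 ('bb')

n(n+1)/2 = 14·15/2 = 105
Σ LCP = 0 + 2 + 6 + 3 + 0 + 1 + 3 + 7 + 4 + 1 + 4 + 8 + 5 + 2 = 46
distinct = 105 − 46 = 59

59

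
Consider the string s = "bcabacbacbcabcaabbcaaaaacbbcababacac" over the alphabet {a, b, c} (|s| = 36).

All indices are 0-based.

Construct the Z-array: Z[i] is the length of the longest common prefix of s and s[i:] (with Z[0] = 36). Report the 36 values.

Z[0]=36
i=1: outside box; Z[1]=0
i=2: outside box; Z[2]=0
i=3: outside box; Z[3]=1 extend→box=[3,4)
i=4: outside box; Z[4]=0
i=5: outside box; Z[5]=0
i=6: outside box; Z[6]=1 extend→box=[6,7)
i=7: outside box; Z[7]=0
i=8: outside box; Z[8]=0
i=9: outside box; Z[9]=4 extend→box=[9,13)
i=10: min(r-i=3, Z[1]=0)=0; Z[10]=0
i=11: min(r-i=2, Z[2]=0)=0; Z[11]=0
i=12: min(r-i=1, Z[3]=1)=1; Z[12]=3 extend→box=[12,15)
i=13: min(r-i=2, Z[1]=0)=0; Z[13]=0
i=14: min(r-i=1, Z[2]=0)=0; Z[14]=0
i=15: outside box; Z[15]=0
i=16: outside box; Z[16]=1 extend→box=[16,17)
i=17: outside box; Z[17]=3 extend→box=[17,20)
i=18: min(r-i=2, Z[1]=0)=0; Z[18]=0
i=19: min(r-i=1, Z[2]=0)=0; Z[19]=0
i=20: outside box; Z[20]=0
i=21: outside box; Z[21]=0
i=22: outside box; Z[22]=0
i=23: outside box; Z[23]=0
i=24: outside box; Z[24]=0
i=25: outside box; Z[25]=1 extend→box=[25,26)
i=26: outside box; Z[26]=5 extend→box=[26,31)
i=27: min(r-i=4, Z[1]=0)=0; Z[27]=0
i=28: min(r-i=3, Z[2]=0)=0; Z[28]=0
i=29: min(r-i=2, Z[3]=1)=1; Z[29]=1
i=30: min(r-i=1, Z[4]=0)=0; Z[30]=0
i=31: outside box; Z[31]=1 extend→box=[31,32)
i=32: outside box; Z[32]=0
i=33: outside box; Z[33]=0
i=34: outside box; Z[34]=0
i=35: outside box; Z[35]=0

[36, 0, 0, 1, 0, 0, 1, 0, 0, 4, 0, 0, 3, 0, 0, 0, 1, 3, 0, 0, 0, 0, 0, 0, 0, 1, 5, 0, 0, 1, 0, 1, 0, 0, 0, 0]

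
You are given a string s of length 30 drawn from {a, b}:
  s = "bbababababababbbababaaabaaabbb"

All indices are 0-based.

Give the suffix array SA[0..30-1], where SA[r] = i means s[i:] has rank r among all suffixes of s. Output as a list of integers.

sorted suffixes:
  #0 SA[0]=20  'aaabaaabbb'
  #1 SA[1]=24  'aaabbb'
  #2 SA[2]=21  'aabaaabbb'
  #3 SA[3]=25  'aabbb'
  #4 SA[4]=18  'abaaabaaabbb'
  #5 SA[5]=22  'abaaabbb'
  #6 SA[6]=16  'ababaaabaaabbb'
  #7 SA[7]=2  'ababababababbbababaaabaaabbb'
  #8 SA[8]=4  'abababababbbababaaabaaabbb'
  #9 SA[9]=6  'ababababbbababaaabaaabbb'
  #10 SA[10]=8  'abababbbababaaabaaabbb'
  #11 SA[11]=10  'ababbbababaaabaaabbb'
  #12 SA[12]=26  'abbb'
  #13 SA[13]=12  'abbbababaaabaaabbb'
  #14 SA[14]=29  'b'
  #15 SA[15]=19  'baaabaaabbb'
  #16 SA[16]=23  'baaabbb'
  #17 SA[17]=17  'babaaabaaabbb'
  #18 SA[18]=15  'bababaaabaaabbb'
  #19 SA[19]=1  'bababababababbbababaaabaaabbb'
  #20 SA[20]=3  'babababababbbababaaabaaabbb'
  #21 SA[21]=5  'bababababbbababaaabaaabbb'
  #22 SA[22]=7  'babababbbababaaabaaabbb'
  #23 SA[23]=9  'bababbbababaaabaaabbb'
  #24 SA[24]=11  'babbbababaaabaaabbb'
  #25 SA[25]=28  'bb'
  #26 SA[26]=14  'bbababaaabaaabbb'
  #27 SA[27]=0  'bbababababababbbababaaabaaabbb'
  #28 SA[28]=27  'bbb'
  #29 SA[29]=13  'bbbababaaabaaabbb'

[20, 24, 21, 25, 18, 22, 16, 2, 4, 6, 8, 10, 26, 12, 29, 19, 23, 17, 15, 1, 3, 5, 7, 9, 11, 28, 14, 0, 27, 13]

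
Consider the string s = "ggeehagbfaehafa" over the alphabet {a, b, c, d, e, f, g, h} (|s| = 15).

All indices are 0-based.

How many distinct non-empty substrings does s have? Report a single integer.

sorted suffixes:
  #0 SA[0]=14  'a'
  #1 SA[1]=9  'aehafa'
  #2 SA[2]=12  'afa'
  #3 SA[3]=5  'agbfaehafa'
  #4 SA[4]=7  'bfaehafa'
  #5 SA[5]=2  'eehagbfaehafa'
  #6 SA[6]=10  'ehafa'
  #7 SA[7]=3  'ehagbfaehafa'
  #8 SA[8]=13  'fa'
  #9 SA[9]=8  'faehafa'
  #10 SA[10]=6  'gbfaehafa'
  #11 SA[11]=1  'geehagbfaehafa'
  #12 SA[12]=0  'ggeehagbfaehafa'
  #13 SA[13]=11  'hafa'
  #14 SA[14]=4  'hagbfaehafa'

SA = [14, 9, 12, 5, 7, 2, 10, 3, 13, 8, 6, 1, 0, 11, 4]
rank  pair      lcp
   1  s[14:],s[9:]  1  'a'
   2  s[9:],s[12:]  1  'a'
   3  s[12:],s[5:]  1  'a'
   4  s[5:],s[7:]  0  ''
   5  s[7:],s[2:]  0  ''
   6  s[2:],s[10:]  1  'e'
   7  s[10:],s[3:]  3  'eha'
   8  s[3:],s[13:]  0  ''
   9  s[13:],s[8:]  2  'fa'
  10  s[8:],s[6:]  0  ''
  11  s[6:],s[1:]  1  'g'
  12  s[1:],s[0:]  1  'g'
  13  s[0:],s[11:]  0  ''
  14  s[11:],s[4:]  2  'ha'

n(n+1)/2 = 15·16/2 = 120
Σ LCP = 0 + 1 + 1 + 1 + 0 + 0 + 1 + 3 + 0 + 2 + 0 + 1 + 1 + 0 + 2 = 13
distinct = 120 − 13 = 107

107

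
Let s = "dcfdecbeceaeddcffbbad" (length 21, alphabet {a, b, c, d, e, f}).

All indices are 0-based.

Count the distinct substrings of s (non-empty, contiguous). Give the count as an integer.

rank→(start, suffix):
  0 → (19, 'ad')
  1 → (10, 'aeddcffbbad')
  2 → (18, 'bad')
  3 → (17, 'bbad')
  4 → (6, 'beceaeddcffbbad')
  5 → (5, 'cbeceaeddcffbbad')
  6 → (8, 'ceaeddcffbbad')
  7 → (1, 'cfdecbeceaeddcffbbad')
  8 → (14, 'cffbbad')
  9 → (20, 'd')
  10 → (0, 'dcfdecbeceaeddcffbbad')
  11 → (13, 'dcffbbad')
  12 → (12, 'ddcffbbad')
  13 → (3, 'decbeceaeddcffbbad')
  14 → (9, 'eaeddcffbbad')
  15 → (4, 'ecbeceaeddcffbbad')
  16 → (7, 'eceaeddcffbbad')
  17 → (11, 'eddcffbbad')
  18 → (16, 'fbbad')
  19 → (2, 'fdecbeceaeddcffbbad')
  20 → (15, 'ffbbad')

SA = [19, 10, 18, 17, 6, 5, 8, 1, 14, 20, 0, 13, 12, 3, 9, 4, 7, 11, 16, 2, 15]
i: (SA[i-1],SA[i]) lcp shared
  1: (19,10) 1 'a'
  2: (10,18) 0 ''
  3: (18,17) 1 'b'
  4: (17,6) 1 'b'
  5: (6,5) 0 ''
  6: (5,8) 1 'c'
  7: (8,1) 1 'c'
  8: (1,14) 2 'cf'
  9: (14,20) 0 ''
  10: (20,0) 1 'd'
  11: (0,13) 3 'dcf'
  12: (13,12) 1 'd'
  13: (12,3) 1 'd'
  14: (3,9) 0 ''
  15: (9,4) 1 'e'
  16: (4,7) 2 'ec'
  17: (7,11) 1 'e'
  18: (11,16) 0 ''
  19: (16,2) 1 'f'
  20: (2,15) 1 'f'

n(n+1)/2 = 21·22/2 = 231
Σ LCP = 0 + 1 + 0 + 1 + 1 + 0 + 1 + 1 + 2 + 0 + 1 + 3 + 1 + 1 + 0 + 1 + 2 + 1 + 0 + 1 + 1 = 19
distinct = 231 − 19 = 212

212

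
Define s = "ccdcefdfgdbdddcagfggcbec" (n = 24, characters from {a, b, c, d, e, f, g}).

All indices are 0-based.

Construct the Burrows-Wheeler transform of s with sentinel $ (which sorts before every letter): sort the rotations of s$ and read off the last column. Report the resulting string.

rank  rotation                   last
    0  $ccdcefdfgdbdddcagfggcbec  c
    1  agfggcbec$ccdcefdfgdbdddc  c
    2  bdddcagfggcbec$ccdcefdfgd  d
    3  bec$ccdcefdfgdbdddcagfggc  c
    4  c$ccdcefdfgdbdddcagfggcbe  e
    5  cagfggcbec$ccdcefdfgdbddd  d
    6  cbec$ccdcefdfgdbdddcagfgg  g
    7  ccdcefdfgdbdddcagfggcbec$  $
    8  cdcefdfgdbdddcagfggcbec$c  c
    9  cefdfgdbdddcagfggcbec$ccd  d
   10  dbdddcagfggcbec$ccdcefdfg  g
   11  dcagfggcbec$ccdcefdfgdbdd  d
   12  dcefdfgdbdddcagfggcbec$cc  c
   13  ddcagfggcbec$ccdcefdfgdbd  d
   14  dddcagfggcbec$ccdcefdfgdb  b
   15  dfgdbdddcagfggcbec$ccdcef  f
   16  ec$ccdcefdfgdbdddcagfggcb  b
   17  efdfgdbdddcagfggcbec$ccdc  c
   18  fdfgdbdddcagfggcbec$ccdce  e
   19  fgdbdddcagfggcbec$ccdcefd  d
   20  fggcbec$ccdcefdfgdbdddcag  g
   21  gcbec$ccdcefdfgdbdddcagfg  g
   22  gdbdddcagfggcbec$ccdcefdf  f
   23  gfggcbec$ccdcefdfgdbdddca  a
   24  ggcbec$ccdcefdfgdbdddcagf  f

ccdcedg$cdgdcdbfbcedggfaf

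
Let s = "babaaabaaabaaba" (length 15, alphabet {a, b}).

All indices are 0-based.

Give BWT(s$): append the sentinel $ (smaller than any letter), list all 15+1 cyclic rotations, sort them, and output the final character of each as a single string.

rank  rotation          last
    0  $babaaabaaabaaba  a
    1  a$babaaabaaabaab  b
    2  aaabaaabaaba$bab  b
    3  aaabaaba$babaaab  b
    4  aaba$babaaabaaab  b
    5  aabaaabaaba$baba  a
    6  aabaaba$babaaaba  a
    7  aba$babaaabaaaba  a
    8  abaaabaaabaaba$b  b
    9  abaaabaaba$babaa  a
   10  abaaba$babaaabaa  a
   11  ba$babaaabaaabaa  a
   12  baaabaaabaaba$ba  a
   13  baaabaaba$babaaa  a
   14  baaba$babaaabaaa  a
   15  babaaabaaabaaba$  $

abbbbaaabaaaaaa$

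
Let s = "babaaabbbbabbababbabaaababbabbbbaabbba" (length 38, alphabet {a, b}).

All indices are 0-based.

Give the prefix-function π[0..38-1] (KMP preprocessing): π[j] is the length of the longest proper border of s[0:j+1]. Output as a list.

π[0] = 0
j=1 s[j]='a': π[1]=0 (border '')
j=2 s[j]='b': π[2]=1 (border 'b')
j=3 s[j]='a': π[3]=2 (border 'ba')
j=4 s[j]='a': k: 2→0; π[4]=0 (border '')
j=5 s[j]='a': π[5]=0 (border '')
j=6 s[j]='b': π[6]=1 (border 'b')
j=7 s[j]='b': k: 1→0; π[7]=1 (border 'b')
j=8 s[j]='b': k: 1→0; π[8]=1 (border 'b')
j=9 s[j]='b': k: 1→0; π[9]=1 (border 'b')
j=10 s[j]='a': π[10]=2 (border 'ba')
j=11 s[j]='b': π[11]=3 (border 'bab')
j=12 s[j]='b': k: 3→1→0; π[12]=1 (border 'b')
j=13 s[j]='a': π[13]=2 (border 'ba')
j=14 s[j]='b': π[14]=3 (border 'bab')
j=15 s[j]='a': π[15]=4 (border 'baba')
j=16 s[j]='b': k: 4→2; π[16]=3 (border 'bab')
j=17 s[j]='b': k: 3→1→0; π[17]=1 (border 'b')
j=18 s[j]='a': π[18]=2 (border 'ba')
j=19 s[j]='b': π[19]=3 (border 'bab')
j=20 s[j]='a': π[20]=4 (border 'baba')
j=21 s[j]='a': π[21]=5 (border 'babaa')
j=22 s[j]='a': π[22]=6 (border 'babaaa')
j=23 s[j]='b': π[23]=7 (border 'babaaab')
j=24 s[j]='a': k: 7→1; π[24]=2 (border 'ba')
j=25 s[j]='b': π[25]=3 (border 'bab')
j=26 s[j]='b': k: 3→1→0; π[26]=1 (border 'b')
j=27 s[j]='a': π[27]=2 (border 'ba')
j=28 s[j]='b': π[28]=3 (border 'bab')
j=29 s[j]='b': k: 3→1→0; π[29]=1 (border 'b')
j=30 s[j]='b': k: 1→0; π[30]=1 (border 'b')
j=31 s[j]='b': k: 1→0; π[31]=1 (border 'b')
j=32 s[j]='a': π[32]=2 (border 'ba')
j=33 s[j]='a': k: 2→0; π[33]=0 (border '')
j=34 s[j]='b': π[34]=1 (border 'b')
j=35 s[j]='b': k: 1→0; π[35]=1 (border 'b')
j=36 s[j]='b': k: 1→0; π[36]=1 (border 'b')
j=37 s[j]='a': π[37]=2 (border 'ba')

[0, 0, 1, 2, 0, 0, 1, 1, 1, 1, 2, 3, 1, 2, 3, 4, 3, 1, 2, 3, 4, 5, 6, 7, 2, 3, 1, 2, 3, 1, 1, 1, 2, 0, 1, 1, 1, 2]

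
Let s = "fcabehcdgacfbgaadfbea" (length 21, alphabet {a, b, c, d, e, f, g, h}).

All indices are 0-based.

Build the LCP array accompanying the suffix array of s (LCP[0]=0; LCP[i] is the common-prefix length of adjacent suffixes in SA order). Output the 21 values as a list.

[0, 1, 1, 1, 1, 0, 2, 1, 0, 1, 1, 0, 1, 0, 1, 0, 2, 1, 0, 2, 0]

sorted suffixes:
  #0 SA[0]=20  'a'
  #1 SA[1]=14  'aadfbea'
  #2 SA[2]=2  'abehcdgacfbgaadfbea'
  #3 SA[3]=9  'acfbgaadfbea'
  #4 SA[4]=15  'adfbea'
  #5 SA[5]=18  'bea'
  #6 SA[6]=3  'behcdgacfbgaadfbea'
  #7 SA[7]=12  'bgaadfbea'
  #8 SA[8]=1  'cabehcdgacfbgaadfbea'
  #9 SA[9]=6  'cdgacfbgaadfbea'
  #10 SA[10]=10  'cfbgaadfbea'
  #11 SA[11]=16  'dfbea'
  #12 SA[12]=7  'dgacfbgaadfbea'
  #13 SA[13]=19  'ea'
  #14 SA[14]=4  'ehcdgacfbgaadfbea'
  #15 SA[15]=17  'fbea'
  #16 SA[16]=11  'fbgaadfbea'
  #17 SA[17]=0  'fcabehcdgacfbgaadfbea'
  #18 SA[18]=13  'gaadfbea'
  #19 SA[19]=8  'gacfbgaadfbea'
  #20 SA[20]=5  'hcdgacfbgaadfbea'

SA = [20, 14, 2, 9, 15, 18, 3, 12, 1, 6, 10, 16, 7, 19, 4, 17, 11, 0, 13, 8, 5]
i: (SA[i-1],SA[i]) lcp shared
  1: (20,14) 1 'a'
  2: (14,2) 1 'a'
  3: (2,9) 1 'a'
  4: (9,15) 1 'a'
  5: (15,18) 0 ''
  6: (18,3) 2 'be'
  7: (3,12) 1 'b'
  8: (12,1) 0 ''
  9: (1,6) 1 'c'
  10: (6,10) 1 'c'
  11: (10,16) 0 ''
  12: (16,7) 1 'd'
  13: (7,19) 0 ''
  14: (19,4) 1 'e'
  15: (4,17) 0 ''
  16: (17,11) 2 'fb'
  17: (11,0) 1 'f'
  18: (0,13) 0 ''
  19: (13,8) 2 'ga'
  20: (8,5) 0 ''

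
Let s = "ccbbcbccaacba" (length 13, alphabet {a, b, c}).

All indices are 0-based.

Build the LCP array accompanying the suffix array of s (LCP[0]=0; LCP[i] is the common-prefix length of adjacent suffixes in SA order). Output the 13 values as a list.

rank | idx | suffix
   0 |  12 | a
   1 |   8 | aacba
   2 |   9 | acba
   3 |  11 | ba
   4 |   2 | bbcbccaacba
   5 |   3 | bcbccaacba
   6 |   5 | bccaacba
   7 |   7 | caacba
   8 |  10 | cba
   9 |   1 | cbbcbccaacba
  10 |   4 | cbccaacba
  11 |   6 | ccaacba
  12 |   0 | ccbbcbccaacba

SA = [12, 8, 9, 11, 2, 3, 5, 7, 10, 1, 4, 6, 0]
rank  pair      lcp
   1  s[12:],s[8:]  1  'a'
   2  s[8:],s[9:]  1  'a'
   3  s[9:],s[11:]  0  ''
   4  s[11:],s[2:]  1  'b'
   5  s[2:],s[3:]  1  'b'
   6  s[3:],s[5:]  2  'bc'
   7  s[5:],s[7:]  0  ''
   8  s[7:],s[10:]  1  'c'
   9  s[10:],s[1:]  2  'cb'
  10  s[1:],s[4:]  2  'cb'
  11  s[4:],s[6:]  1  'c'
  12  s[6:],s[0:]  2  'cc'

[0, 1, 1, 0, 1, 1, 2, 0, 1, 2, 2, 1, 2]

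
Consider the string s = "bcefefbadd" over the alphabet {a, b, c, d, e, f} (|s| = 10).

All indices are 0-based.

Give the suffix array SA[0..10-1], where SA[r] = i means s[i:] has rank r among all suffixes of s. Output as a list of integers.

[7, 6, 0, 1, 9, 8, 4, 2, 5, 3]

sorted suffixes:
  #0 SA[0]=7  'add'
  #1 SA[1]=6  'badd'
  #2 SA[2]=0  'bcefefbadd'
  #3 SA[3]=1  'cefefbadd'
  #4 SA[4]=9  'd'
  #5 SA[5]=8  'dd'
  #6 SA[6]=4  'efbadd'
  #7 SA[7]=2  'efefbadd'
  #8 SA[8]=5  'fbadd'
  #9 SA[9]=3  'fefbadd'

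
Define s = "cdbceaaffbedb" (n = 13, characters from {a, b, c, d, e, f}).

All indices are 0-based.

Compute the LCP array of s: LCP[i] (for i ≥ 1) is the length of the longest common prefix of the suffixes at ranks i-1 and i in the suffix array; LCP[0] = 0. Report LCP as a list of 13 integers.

[0, 1, 0, 1, 1, 0, 1, 0, 2, 0, 1, 0, 1]

sorted suffixes:
  #0 SA[0]=5  'aaffbedb'
  #1 SA[1]=6  'affbedb'
  #2 SA[2]=12  'b'
  #3 SA[3]=2  'bceaaffbedb'
  #4 SA[4]=9  'bedb'
  #5 SA[5]=0  'cdbceaaffbedb'
  #6 SA[6]=3  'ceaaffbedb'
  #7 SA[7]=11  'db'
  #8 SA[8]=1  'dbceaaffbedb'
  #9 SA[9]=4  'eaaffbedb'
  #10 SA[10]=10  'edb'
  #11 SA[11]=8  'fbedb'
  #12 SA[12]=7  'ffbedb'

SA = [5, 6, 12, 2, 9, 0, 3, 11, 1, 4, 10, 8, 7]
rank  pair      lcp
   1  s[5:],s[6:]  1  'a'
   2  s[6:],s[12:]  0  ''
   3  s[12:],s[2:]  1  'b'
   4  s[2:],s[9:]  1  'b'
   5  s[9:],s[0:]  0  ''
   6  s[0:],s[3:]  1  'c'
   7  s[3:],s[11:]  0  ''
   8  s[11:],s[1:]  2  'db'
   9  s[1:],s[4:]  0  ''
  10  s[4:],s[10:]  1  'e'
  11  s[10:],s[8:]  0  ''
  12  s[8:],s[7:]  1  'f'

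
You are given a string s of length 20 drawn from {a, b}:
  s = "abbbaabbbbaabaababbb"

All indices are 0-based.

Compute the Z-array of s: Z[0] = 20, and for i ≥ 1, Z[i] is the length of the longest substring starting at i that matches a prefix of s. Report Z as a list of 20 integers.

Z[0]=20
i=1: fresh scan; Z[1]=0
i=2: fresh scan; Z[2]=0
i=3: fresh scan; Z[3]=0
i=4: fresh scan; Z[4]=1 grow→box=[4,5)
i=5: fresh scan; Z[5]=4 grow→box=[5,9)
i=6: min(r-i=3, Z[1]=0)=0; Z[6]=0
i=7: min(r-i=2, Z[2]=0)=0; Z[7]=0
i=8: min(r-i=1, Z[3]=0)=0; Z[8]=0
i=9: fresh scan; Z[9]=0
i=10: fresh scan; Z[10]=1 grow→box=[10,11)
i=11: fresh scan; Z[11]=2 grow→box=[11,13)
i=12: min(r-i=1, Z[1]=0)=0; Z[12]=0
i=13: fresh scan; Z[13]=1 grow→box=[13,14)
i=14: fresh scan; Z[14]=2 grow→box=[14,16)
i=15: min(r-i=1, Z[1]=0)=0; Z[15]=0
i=16: fresh scan; Z[16]=4 grow→box=[16,20)
i=17: min(r-i=3, Z[1]=0)=0; Z[17]=0
i=18: min(r-i=2, Z[2]=0)=0; Z[18]=0
i=19: min(r-i=1, Z[3]=0)=0; Z[19]=0

[20, 0, 0, 0, 1, 4, 0, 0, 0, 0, 1, 2, 0, 1, 2, 0, 4, 0, 0, 0]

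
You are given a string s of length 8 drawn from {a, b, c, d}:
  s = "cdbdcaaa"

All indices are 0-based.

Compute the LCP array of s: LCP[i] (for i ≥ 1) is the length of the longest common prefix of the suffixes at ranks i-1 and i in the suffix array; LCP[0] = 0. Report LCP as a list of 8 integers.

rank→(start, suffix):
  0 → (7, 'a')
  1 → (6, 'aa')
  2 → (5, 'aaa')
  3 → (2, 'bdcaaa')
  4 → (4, 'caaa')
  5 → (0, 'cdbdcaaa')
  6 → (1, 'dbdcaaa')
  7 → (3, 'dcaaa')

SA = [7, 6, 5, 2, 4, 0, 1, 3]
i: (SA[i-1],SA[i]) lcp shared
  1: (7,6) 1 'a'
  2: (6,5) 2 'aa'
  3: (5,2) 0 ''
  4: (2,4) 0 ''
  5: (4,0) 1 'c'
  6: (0,1) 0 ''
  7: (1,3) 1 'd'

[0, 1, 2, 0, 0, 1, 0, 1]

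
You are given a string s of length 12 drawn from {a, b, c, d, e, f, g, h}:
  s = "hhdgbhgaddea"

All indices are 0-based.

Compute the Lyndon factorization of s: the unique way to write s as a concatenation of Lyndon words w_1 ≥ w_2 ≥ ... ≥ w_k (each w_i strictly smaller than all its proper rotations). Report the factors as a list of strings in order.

["h", "h", "dg", "bhg", "adde", "a"]

emit factor 1: 'h' (i=0, period=1)
emit factor 2: 'h' (i=1, period=1)
emit factor 3: 'dg' (i=2, period=2)
emit factor 4: 'bhg' (i=4, period=3)
emit factor 5: 'adde' (i=7, period=4)
emit factor 6: 'a' (i=11, period=1)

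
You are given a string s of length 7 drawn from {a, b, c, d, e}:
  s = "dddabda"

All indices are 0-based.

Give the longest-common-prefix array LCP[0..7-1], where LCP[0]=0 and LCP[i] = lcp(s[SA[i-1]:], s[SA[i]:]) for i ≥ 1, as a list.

rank→(start, suffix):
  0 → (6, 'a')
  1 → (3, 'abda')
  2 → (4, 'bda')
  3 → (5, 'da')
  4 → (2, 'dabda')
  5 → (1, 'ddabda')
  6 → (0, 'dddabda')

SA = [6, 3, 4, 5, 2, 1, 0]
i: (SA[i-1],SA[i]) lcp shared
  1: (6,3) 1 'a'
  2: (3,4) 0 ''
  3: (4,5) 0 ''
  4: (5,2) 2 'da'
  5: (2,1) 1 'd'
  6: (1,0) 2 'dd'

[0, 1, 0, 0, 2, 1, 2]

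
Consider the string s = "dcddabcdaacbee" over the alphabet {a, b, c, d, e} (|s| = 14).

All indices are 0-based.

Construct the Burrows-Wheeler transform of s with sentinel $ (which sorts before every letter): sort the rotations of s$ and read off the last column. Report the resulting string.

eddaacabdcd$ceb

rank  rotation         last
    0  $dcddabcdaacbee  e
    1  aacbee$dcddabcd  d
    2  abcdaacbee$dcdd  d
    3  acbee$dcddabcda  a
    4  bcdaacbee$dcdda  a
    5  bee$dcddabcdaac  c
    6  cbee$dcddabcdaa  a
    7  cdaacbee$dcddab  b
    8  cddabcdaacbee$d  d
    9  daacbee$dcddabc  c
   10  dabcdaacbee$dcd  d
   11  dcddabcdaacbee$  $
   12  ddabcdaacbee$dc  c
   13  e$dcddabcdaacbe  e
   14  ee$dcddabcdaacb  b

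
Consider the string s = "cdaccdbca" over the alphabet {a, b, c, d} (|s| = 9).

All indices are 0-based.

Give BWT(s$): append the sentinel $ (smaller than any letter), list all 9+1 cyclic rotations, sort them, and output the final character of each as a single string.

acddba$ccc

rank  rotation    last
    0  $cdaccdbca  a
    1  a$cdaccdbc  c
    2  accdbca$cd  d
    3  bca$cdaccd  d
    4  ca$cdaccdb  b
    5  ccdbca$cda  a
    6  cdaccdbca$  $
    7  cdbca$cdac  c
    8  daccdbca$c  c
    9  dbca$cdacc  c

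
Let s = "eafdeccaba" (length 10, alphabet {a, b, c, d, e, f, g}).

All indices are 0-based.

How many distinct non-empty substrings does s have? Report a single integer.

51

sorted suffixes:
  #0 SA[0]=9  'a'
  #1 SA[1]=7  'aba'
  #2 SA[2]=1  'afdeccaba'
  #3 SA[3]=8  'ba'
  #4 SA[4]=6  'caba'
  #5 SA[5]=5  'ccaba'
  #6 SA[6]=3  'deccaba'
  #7 SA[7]=0  'eafdeccaba'
  #8 SA[8]=4  'eccaba'
  #9 SA[9]=2  'fdeccaba'

SA = [9, 7, 1, 8, 6, 5, 3, 0, 4, 2]
rank  pair      lcp
   1  s[9:],s[7:]  1  'a'
   2  s[7:],s[1:]  1  'a'
   3  s[1:],s[8:]  0  ''
   4  s[8:],s[6:]  0  ''
   5  s[6:],s[5:]  1  'c'
   6  s[5:],s[3:]  0  ''
   7  s[3:],s[0:]  0  ''
   8  s[0:],s[4:]  1  'e'
   9  s[4:],s[2:]  0  ''

n(n+1)/2 = 10·11/2 = 55
Σ LCP = 0 + 1 + 1 + 0 + 0 + 1 + 0 + 0 + 1 + 0 = 4
distinct = 55 − 4 = 51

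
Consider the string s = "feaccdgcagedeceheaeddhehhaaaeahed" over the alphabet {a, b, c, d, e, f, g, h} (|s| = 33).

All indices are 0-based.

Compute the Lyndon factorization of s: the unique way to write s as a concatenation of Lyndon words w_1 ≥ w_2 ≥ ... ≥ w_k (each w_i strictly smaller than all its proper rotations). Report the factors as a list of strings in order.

emit factor 1: 'f' (i=0, period=1)
emit factor 2: 'e' (i=1, period=1)
emit factor 3: 'accdgcagedeceheaeddhehh' (i=2, period=23)
emit factor 4: 'aaaeahed' (i=25, period=8)

["f", "e", "accdgcagedeceheaeddhehh", "aaaeahed"]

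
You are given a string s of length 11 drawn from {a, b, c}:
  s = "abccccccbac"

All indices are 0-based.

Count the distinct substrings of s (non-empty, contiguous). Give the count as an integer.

48

rank | idx | suffix
   0 |   0 | abccccccbac
   1 |   9 | ac
   2 |   8 | bac
   3 |   1 | bccccccbac
   4 |  10 | c
   5 |   7 | cbac
   6 |   6 | ccbac
   7 |   5 | cccbac
   8 |   4 | ccccbac
   9 |   3 | cccccbac
  10 |   2 | ccccccbac

SA = [0, 9, 8, 1, 10, 7, 6, 5, 4, 3, 2]
i: (SA[i-1],SA[i]) lcp shared
  1: (0,9) 1 'a'
  2: (9,8) 0 ''
  3: (8,1) 1 'b'
  4: (1,10) 0 ''
  5: (10,7) 1 'c'
  6: (7,6) 1 'c'
  7: (6,5) 2 'cc'
  8: (5,4) 3 'ccc'
  9: (4,3) 4 'cccc'
  10: (3,2) 5 'ccccc'

n(n+1)/2 = 11·12/2 = 66
Σ LCP = 0 + 1 + 0 + 1 + 0 + 1 + 1 + 2 + 3 + 4 + 5 = 18
distinct = 66 − 18 = 48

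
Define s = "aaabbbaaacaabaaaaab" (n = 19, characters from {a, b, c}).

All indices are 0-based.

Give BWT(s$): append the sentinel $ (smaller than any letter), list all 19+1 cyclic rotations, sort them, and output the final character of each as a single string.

bbaa$bacaaaaaaaabbaa

rank  rotation              last
    0  $aaabbbaaacaabaaaaab  b
    1  aaaaab$aaabbbaaacaab  b
    2  aaaab$aaabbbaaacaaba  a
    3  aaab$aaabbbaaacaabaa  a
    4  aaabbbaaacaabaaaaab$  $
    5  aaacaabaaaaab$aaabbb  b
    6  aab$aaabbbaaacaabaaa  a
    7  aabaaaaab$aaabbbaaac  c
    8  aabbbaaacaabaaaaab$a  a
    9  aacaabaaaaab$aaabbba  a
   10  ab$aaabbbaaacaabaaaa  a
   11  abaaaaab$aaabbbaaaca  a
   12  abbbaaacaabaaaaab$aa  a
   13  acaabaaaaab$aaabbbaa  a
   14  b$aaabbbaaacaabaaaaa  a
   15  baaaaab$aaabbbaaacaa  a
   16  baaacaabaaaaab$aaabb  b
   17  bbaaacaabaaaaab$aaab  b
   18  bbbaaacaabaaaaab$aaa  a
   19  caabaaaaab$aaabbbaaa  a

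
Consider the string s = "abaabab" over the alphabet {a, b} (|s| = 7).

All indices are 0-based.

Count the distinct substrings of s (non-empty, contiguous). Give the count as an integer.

sorted suffixes:
  #0 SA[0]=2  'aabab'
  #1 SA[1]=5  'ab'
  #2 SA[2]=0  'abaabab'
  #3 SA[3]=3  'abab'
  #4 SA[4]=6  'b'
  #5 SA[5]=1  'baabab'
  #6 SA[6]=4  'bab'

SA = [2, 5, 0, 3, 6, 1, 4]
rank  pair      lcp
   1  s[2:],s[5:]  1  'a'
   2  s[5:],s[0:]  2  'ab'
   3  s[0:],s[3:]  3  'aba'
   4  s[3:],s[6:]  0  ''
   5  s[6:],s[1:]  1  'b'
   6  s[1:],s[4:]  2  'ba'

n(n+1)/2 = 7·8/2 = 28
Σ LCP = 0 + 1 + 2 + 3 + 0 + 1 + 2 = 9
distinct = 28 − 9 = 19

19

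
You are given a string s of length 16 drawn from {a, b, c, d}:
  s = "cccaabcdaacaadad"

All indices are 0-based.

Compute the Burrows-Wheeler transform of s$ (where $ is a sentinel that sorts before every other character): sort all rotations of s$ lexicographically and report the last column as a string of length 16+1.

dcdcaadaacac$baca

rank  rotation           last
    0  $cccaabcdaacaadad  d
    1  aabcdaacaadad$ccc  c
    2  aacaadad$cccaabcd  d
    3  aadad$cccaabcdaac  c
    4  abcdaacaadad$ccca  a
    5  acaadad$cccaabcda  a
    6  ad$cccaabcdaacaad  d
    7  adad$cccaabcdaaca  a
    8  bcdaacaadad$cccaa  a
    9  caabcdaacaadad$cc  c
   10  caadad$cccaabcdaa  a
   11  ccaabcdaacaadad$c  c
   12  cccaabcdaacaadad$  $
   13  cdaacaadad$cccaab  b
   14  d$cccaabcdaacaada  a
   15  daacaadad$cccaabc  c
   16  dad$cccaabcdaacaa  a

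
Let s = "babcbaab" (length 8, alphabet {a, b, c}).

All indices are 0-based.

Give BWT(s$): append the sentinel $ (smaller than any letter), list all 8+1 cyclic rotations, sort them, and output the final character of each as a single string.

bbabac$ab

rank  rotation   last
    0  $babcbaab  b
    1  aab$babcb  b
    2  ab$babcba  a
    3  abcbaab$b  b
    4  b$babcbaa  a
    5  baab$babc  c
    6  babcbaab$  $
    7  bcbaab$ba  a
    8  cbaab$bab  b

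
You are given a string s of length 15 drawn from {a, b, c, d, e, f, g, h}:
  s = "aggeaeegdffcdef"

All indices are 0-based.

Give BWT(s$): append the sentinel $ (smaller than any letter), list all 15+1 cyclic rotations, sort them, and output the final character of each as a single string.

fe$fcggadeefdega

rank  rotation          last
    0  $aggeaeegdffcdef  f
    1  aeegdffcdef$agge  e
    2  aggeaeegdffcdef$  $
    3  cdef$aggeaeegdff  f
    4  def$aggeaeegdffc  c
    5  dffcdef$aggeaeeg  g
    6  eaeegdffcdef$agg  g
    7  eegdffcdef$aggea  a
    8  ef$aggeaeegdffcd  d
    9  egdffcdef$aggeae  e
   10  f$aggeaeegdffcde  e
   11  fcdef$aggeaeegdf  f
   12  ffcdef$aggeaeegd  d
   13  gdffcdef$aggeaee  e
   14  geaeegdffcdef$ag  g
   15  ggeaeegdffcdef$a  a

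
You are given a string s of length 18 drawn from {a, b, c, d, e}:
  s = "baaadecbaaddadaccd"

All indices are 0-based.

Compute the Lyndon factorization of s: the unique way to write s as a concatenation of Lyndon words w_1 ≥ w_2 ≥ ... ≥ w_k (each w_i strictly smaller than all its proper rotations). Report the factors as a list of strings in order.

["b", "aaadecbaaddadaccd"]

emit factor 1: 'b' (i=0, period=1)
emit factor 2: 'aaadecbaaddadaccd' (i=1, period=17)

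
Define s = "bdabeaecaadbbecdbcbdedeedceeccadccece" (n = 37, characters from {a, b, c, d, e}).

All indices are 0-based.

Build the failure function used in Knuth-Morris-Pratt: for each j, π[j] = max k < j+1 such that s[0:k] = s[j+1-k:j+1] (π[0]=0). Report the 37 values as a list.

π[0] = 0
j=1 s[j]='d': π[1]=0 (border '')
j=2 s[j]='a': π[2]=0 (border '')
j=3 s[j]='b': π[3]=1 (border 'b')
j=4 s[j]='e': k: 1→0; π[4]=0 (border '')
j=5 s[j]='a': π[5]=0 (border '')
j=6 s[j]='e': π[6]=0 (border '')
j=7 s[j]='c': π[7]=0 (border '')
j=8 s[j]='a': π[8]=0 (border '')
j=9 s[j]='a': π[9]=0 (border '')
j=10 s[j]='d': π[10]=0 (border '')
j=11 s[j]='b': π[11]=1 (border 'b')
j=12 s[j]='b': k: 1→0; π[12]=1 (border 'b')
j=13 s[j]='e': k: 1→0; π[13]=0 (border '')
j=14 s[j]='c': π[14]=0 (border '')
j=15 s[j]='d': π[15]=0 (border '')
j=16 s[j]='b': π[16]=1 (border 'b')
j=17 s[j]='c': k: 1→0; π[17]=0 (border '')
j=18 s[j]='b': π[18]=1 (border 'b')
j=19 s[j]='d': π[19]=2 (border 'bd')
j=20 s[j]='e': k: 2→0; π[20]=0 (border '')
j=21 s[j]='d': π[21]=0 (border '')
j=22 s[j]='e': π[22]=0 (border '')
j=23 s[j]='e': π[23]=0 (border '')
j=24 s[j]='d': π[24]=0 (border '')
j=25 s[j]='c': π[25]=0 (border '')
j=26 s[j]='e': π[26]=0 (border '')
j=27 s[j]='e': π[27]=0 (border '')
j=28 s[j]='c': π[28]=0 (border '')
j=29 s[j]='c': π[29]=0 (border '')
j=30 s[j]='a': π[30]=0 (border '')
j=31 s[j]='d': π[31]=0 (border '')
j=32 s[j]='c': π[32]=0 (border '')
j=33 s[j]='c': π[33]=0 (border '')
j=34 s[j]='e': π[34]=0 (border '')
j=35 s[j]='c': π[35]=0 (border '')
j=36 s[j]='e': π[36]=0 (border '')

[0, 0, 0, 1, 0, 0, 0, 0, 0, 0, 0, 1, 1, 0, 0, 0, 1, 0, 1, 2, 0, 0, 0, 0, 0, 0, 0, 0, 0, 0, 0, 0, 0, 0, 0, 0, 0]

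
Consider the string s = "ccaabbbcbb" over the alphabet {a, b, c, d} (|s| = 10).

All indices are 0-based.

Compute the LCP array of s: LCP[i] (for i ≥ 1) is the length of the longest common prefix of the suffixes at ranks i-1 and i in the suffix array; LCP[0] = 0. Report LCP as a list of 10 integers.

[0, 1, 0, 1, 2, 2, 1, 0, 1, 1]

sorted suffixes:
  #0 SA[0]=2  'aabbbcbb'
  #1 SA[1]=3  'abbbcbb'
  #2 SA[2]=9  'b'
  #3 SA[3]=8  'bb'
  #4 SA[4]=4  'bbbcbb'
  #5 SA[5]=5  'bbcbb'
  #6 SA[6]=6  'bcbb'
  #7 SA[7]=1  'caabbbcbb'
  #8 SA[8]=7  'cbb'
  #9 SA[9]=0  'ccaabbbcbb'

SA = [2, 3, 9, 8, 4, 5, 6, 1, 7, 0]
[i] adj suffixes → lcp
  [1] 2/3 → 1 ('a')
  [2] 3/9 → 0 ('')
  [3] 9/8 → 1 ('b')
  [4] 8/4 → 2 ('bb')
  [5] 4/5 → 2 ('bb')
  [6] 5/6 → 1 ('b')
  [7] 6/1 → 0 ('')
  [8] 1/7 → 1 ('c')
  [9] 7/0 → 1 ('c')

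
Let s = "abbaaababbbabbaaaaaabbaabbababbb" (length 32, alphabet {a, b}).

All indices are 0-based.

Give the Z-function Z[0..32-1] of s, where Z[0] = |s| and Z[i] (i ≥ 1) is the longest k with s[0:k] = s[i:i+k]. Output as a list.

Z[0]=32
i=1: outside box; Z[1]=0
i=2: outside box; Z[2]=0
i=3: outside box; Z[3]=1 scan→box=[3,4)
i=4: outside box; Z[4]=1 scan→box=[4,5)
i=5: outside box; Z[5]=2 scan→box=[5,7)
i=6: min(r-i=1, Z[1]=0)=0; Z[6]=0
i=7: outside box; Z[7]=3 scan→box=[7,10)
i=8: min(r-i=2, Z[1]=0)=0; Z[8]=0
i=9: min(r-i=1, Z[2]=0)=0; Z[9]=0
i=10: outside box; Z[10]=0
i=11: outside box; Z[11]=6 scan→box=[11,17)
i=12: min(r-i=5, Z[1]=0)=0; Z[12]=0
i=13: min(r-i=4, Z[2]=0)=0; Z[13]=0
i=14: min(r-i=3, Z[3]=1)=1; Z[14]=1
i=15: min(r-i=2, Z[4]=1)=1; Z[15]=1
i=16: min(r-i=1, Z[5]=2)=1; Z[16]=1
i=17: outside box; Z[17]=1 scan→box=[17,18)
i=18: outside box; Z[18]=1 scan→box=[18,19)
i=19: outside box; Z[19]=5 scan→box=[19,24)
i=20: min(r-i=4, Z[1]=0)=0; Z[20]=0
i=21: min(r-i=3, Z[2]=0)=0; Z[21]=0
i=22: min(r-i=2, Z[3]=1)=1; Z[22]=1
i=23: min(r-i=1, Z[4]=1)=1; Z[23]=4 scan→box=[23,27)
i=24: min(r-i=3, Z[1]=0)=0; Z[24]=0
i=25: min(r-i=2, Z[2]=0)=0; Z[25]=0
i=26: min(r-i=1, Z[3]=1)=1; Z[26]=2 scan→box=[26,28)
i=27: min(r-i=1, Z[1]=0)=0; Z[27]=0
i=28: outside box; Z[28]=3 scan→box=[28,31)
i=29: min(r-i=2, Z[1]=0)=0; Z[29]=0
i=30: min(r-i=1, Z[2]=0)=0; Z[30]=0
i=31: outside box; Z[31]=0

[32, 0, 0, 1, 1, 2, 0, 3, 0, 0, 0, 6, 0, 0, 1, 1, 1, 1, 1, 5, 0, 0, 1, 4, 0, 0, 2, 0, 3, 0, 0, 0]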